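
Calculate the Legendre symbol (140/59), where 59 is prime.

1

Euler's criterion: (140/59) ≡ 22^29 (mod 59).
22^2 ≡ 12 (mod 59)
22^4 ≡ 26 (mod 59)
22^8 ≡ 27 (mod 59)
22^16 ≡ 21 (mod 59)
22^29 = 22^(16+8+4+1) ≡ 1 (mod 59).
Result is 1, so (140/59) = 1.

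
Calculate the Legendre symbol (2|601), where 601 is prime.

1

Euler's criterion: (2/601) ≡ 2^300 (mod 601).
2^2 ≡ 4 (mod 601)
2^4 ≡ 16 (mod 601)
2^8 ≡ 256 (mod 601)
2^16 ≡ 27 (mod 601)
2^32 ≡ 128 (mod 601)
2^64 ≡ 157 (mod 601)
2^128 ≡ 8 (mod 601)
2^256 ≡ 64 (mod 601)
2^300 = 2^(256+32+8+4) ≡ 1 (mod 601).
Result is 1, so (2/601) = 1.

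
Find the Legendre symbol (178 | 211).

Euler's criterion: (178/211) ≡ 178^105 (mod 211).
178^2 ≡ 34 (mod 211)
178^4 ≡ 101 (mod 211)
178^8 ≡ 73 (mod 211)
178^16 ≡ 54 (mod 211)
178^32 ≡ 173 (mod 211)
178^64 ≡ 178 (mod 211)
178^105 = 178^(64+32+8+1) ≡ 1 (mod 211).
Result is 1, so (178/211) = 1.

1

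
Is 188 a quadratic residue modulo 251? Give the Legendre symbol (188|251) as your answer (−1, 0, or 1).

Euler's criterion: (188/251) ≡ 188^125 (mod 251).
188^2 ≡ 204 (mod 251)
188^4 ≡ 201 (mod 251)
188^8 ≡ 241 (mod 251)
188^16 ≡ 100 (mod 251)
188^32 ≡ 211 (mod 251)
188^64 ≡ 94 (mod 251)
188^125 = 188^(64+32+16+8+4+1) ≡ 250 (mod 251).
Result is 250 ≡ −1, so (188/251) = −1.

-1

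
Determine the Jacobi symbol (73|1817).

1

Reciprocity: 73 ≡ 1 and 1817 ≡ 1 (mod 4), so (73/1817) = +(1817/73).
Reduce top mod 73: now compute (65/73).
Reciprocity: 65 ≡ 1 and 73 ≡ 1 (mod 4), so (65/73) = +(73/65).
Reduce top mod 65: now compute (8/65).
Pull out 2^3: since 65 ≡ 1 (mod 8), (2/65) = +1, so (2/65)^3 = +1.
Reached (1/65) = 1. Collecting the sign flips along the way, the symbol is +1.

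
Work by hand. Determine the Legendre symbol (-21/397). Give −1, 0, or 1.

Euler's criterion: (-21/397) ≡ 376^198 (mod 397).
376^2 ≡ 44 (mod 397)
376^4 ≡ 348 (mod 397)
376^8 ≡ 19 (mod 397)
376^16 ≡ 361 (mod 397)
376^32 ≡ 105 (mod 397)
376^64 ≡ 306 (mod 397)
376^128 ≡ 341 (mod 397)
376^198 = 376^(128+64+4+2) ≡ 396 (mod 397).
Result is 396 ≡ −1, so (-21/397) = −1.

-1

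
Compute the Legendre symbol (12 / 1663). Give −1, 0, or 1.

-1

Pull out 2^2: since 1663 ≡ 7 (mod 8), (2/1663) = +1, so (2/1663)^2 = +1.
Reciprocity: 3 ≡ 3 and 1663 ≡ 3 (mod 4), so (3/1663) = −(1663/3).
Reduce top mod 3: now compute (1/3).
Reached (1/3) = 1. Collecting the sign flips along the way, the symbol is -1.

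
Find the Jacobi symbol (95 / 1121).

0

Reciprocity: 95 ≡ 3 and 1121 ≡ 1 (mod 4), so (95/1121) = +(1121/95).
Reduce top mod 95: now compute (76/95).
Pull out 2^2: since 95 ≡ 7 (mod 8), (2/95) = +1, so (2/95)^2 = +1.
Reciprocity: 19 ≡ 3 and 95 ≡ 3 (mod 4), so (19/95) = −(95/19).
Reduce top mod 19: now compute (0/19).
Top reduces to 0: gcd > 1, so the symbol is 0.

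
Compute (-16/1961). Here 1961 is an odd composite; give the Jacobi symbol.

First reduce: -16 ≡ 1945 (mod 1961).
Reciprocity: 1945 ≡ 1 and 1961 ≡ 1 (mod 4), so (1945/1961) = +(1961/1945).
Reduce top mod 1945: now compute (16/1945).
Pull out 2^4: since 1945 ≡ 1 (mod 8), (2/1945) = +1, so (2/1945)^4 = +1.
Reached (1/1945) = 1. Collecting the sign flips along the way, the symbol is +1.

1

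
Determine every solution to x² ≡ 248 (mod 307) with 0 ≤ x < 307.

Since 307 ≡ 3 (mod 4), a square root of 248 is 248^((307+1)/4) = 248^77 mod 307.
Repeated squaring: 248^2≡104, 248^4≡71, 248^8≡129, 248^16≡63, 248^32≡285, 248^64≡177 (mod 307).
248^77 = 248^(64+8+4+1) ≡ 255 (mod 307).
Check: 255² = 65025 ≡ 248 (mod 307). The two roots are 52 and 255.

52, 255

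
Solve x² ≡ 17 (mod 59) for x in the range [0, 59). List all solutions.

Since 59 ≡ 3 (mod 4), a square root of 17 is 17^((59+1)/4) = 17^15 mod 59.
Repeated squaring: 17^2≡53, 17^4≡36, 17^8≡57 (mod 59).
17^15 = 17^(8+4+2+1) ≡ 28 (mod 59).
Check: 28² = 784 ≡ 17 (mod 59). The two roots are 28 and 31.

28, 31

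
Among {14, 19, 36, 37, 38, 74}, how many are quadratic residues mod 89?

1

(14/89) = -1 → non-residue.
(19/89) = -1 → non-residue.
(36/89) = +1 → QR.
(37/89) = -1 → non-residue.
(38/89) = -1 → non-residue.
(74/89) = -1 → non-residue.
Total quadratic residues among the 6: 1.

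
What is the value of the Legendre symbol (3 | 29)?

-1

Reciprocity: 3 ≡ 3 and 29 ≡ 1 (mod 4), so (3/29) = +(29/3).
Reduce top mod 3: now compute (2/3).
Pull out 2: since 3 ≡ 3 (mod 8), (2/3) = -1.
Reached (1/3) = 1. Collecting the sign flips along the way, the symbol is -1.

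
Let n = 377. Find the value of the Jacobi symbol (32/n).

Pull out 2^5: since 377 ≡ 1 (mod 8), (2/377) = +1, so (2/377)^5 = +1.
Reached (1/377) = 1. Collecting the sign flips along the way, the symbol is +1.

1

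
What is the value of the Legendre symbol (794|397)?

0

First reduce: 794 ≡ 0 (mod 397).
Top reduces to 0: gcd > 1, so the symbol is 0.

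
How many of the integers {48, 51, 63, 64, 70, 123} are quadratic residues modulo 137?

3

(48/137) = -1 → non-residue.
(51/137) = -1 → non-residue.
(63/137) = +1 → QR.
(64/137) = +1 → QR.
(70/137) = -1 → non-residue.
(123/137) = +1 → QR.
Total quadratic residues among the 6: 3.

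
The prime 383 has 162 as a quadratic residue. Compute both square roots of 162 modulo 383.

84, 299

Since 383 ≡ 3 (mod 4), a square root of 162 is 162^((383+1)/4) = 162^96 mod 383.
Repeated squaring: 162^2≡200, 162^4≡168, 162^8≡265, 162^16≡136, 162^32≡112, 162^64≡288 (mod 383).
162^96 = 162^(64+32) ≡ 84 (mod 383).
Check: 84² = 7056 ≡ 162 (mod 383). The two roots are 84 and 299.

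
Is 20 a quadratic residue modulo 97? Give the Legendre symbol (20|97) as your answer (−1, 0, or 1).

-1

Pull out 2^2: since 97 ≡ 1 (mod 8), (2/97) = +1, so (2/97)^2 = +1.
Reciprocity: 5 ≡ 1 and 97 ≡ 1 (mod 4), so (5/97) = +(97/5).
Reduce top mod 5: now compute (2/5).
Pull out 2: since 5 ≡ 5 (mod 8), (2/5) = -1.
Reached (1/5) = 1. Collecting the sign flips along the way, the symbol is -1.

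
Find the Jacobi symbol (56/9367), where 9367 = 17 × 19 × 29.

Pull out 2^3: since 9367 ≡ 7 (mod 8), (2/9367) = +1, so (2/9367)^3 = +1.
Reciprocity: 7 ≡ 3 and 9367 ≡ 3 (mod 4), so (7/9367) = −(9367/7).
Reduce top mod 7: now compute (1/7).
Reached (1/7) = 1. Collecting the sign flips along the way, the symbol is -1.

-1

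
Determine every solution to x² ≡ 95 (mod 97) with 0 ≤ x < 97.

97 ≡ 1 (mod 4), so we find a root by search.
Trying successive values, 17² = 289 ≡ 95 (mod 97). The other root is 97 − 17 = 80.

17, 80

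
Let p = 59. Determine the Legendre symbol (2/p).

-1

Euler's criterion: (2/59) ≡ 2^29 (mod 59).
2^2 ≡ 4 (mod 59)
2^4 ≡ 16 (mod 59)
2^8 ≡ 20 (mod 59)
2^16 ≡ 46 (mod 59)
2^29 = 2^(16+8+4+1) ≡ 58 (mod 59).
Result is 58 ≡ −1, so (2/59) = −1.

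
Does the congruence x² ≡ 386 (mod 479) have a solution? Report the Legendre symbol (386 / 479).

Euler's criterion: (386/479) ≡ 386^239 (mod 479).
386^2 ≡ 27 (mod 479)
386^4 ≡ 250 (mod 479)
386^8 ≡ 230 (mod 479)
386^16 ≡ 210 (mod 479)
386^32 ≡ 32 (mod 479)
386^64 ≡ 66 (mod 479)
386^128 ≡ 45 (mod 479)
386^239 = 386^(128+64+32+8+4+2+1) ≡ 1 (mod 479).
Result is 1, so (386/479) = 1.

1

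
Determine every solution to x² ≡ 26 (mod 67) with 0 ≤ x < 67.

19, 48

Since 67 ≡ 3 (mod 4), a square root of 26 is 26^((67+1)/4) = 26^17 mod 67.
Repeated squaring: 26^2≡6, 26^4≡36, 26^8≡23, 26^16≡60 (mod 67).
26^17 = 26^(16+1) ≡ 19 (mod 67).
Check: 19² = 361 ≡ 26 (mod 67). The two roots are 19 and 48.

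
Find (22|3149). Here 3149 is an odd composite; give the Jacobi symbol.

-1

Pull out 2: since 3149 ≡ 5 (mod 8), (2/3149) = -1.
Reciprocity: 11 ≡ 3 and 3149 ≡ 1 (mod 4), so (11/3149) = +(3149/11).
Reduce top mod 11: now compute (3/11).
Reciprocity: 3 ≡ 3 and 11 ≡ 3 (mod 4), so (3/11) = −(11/3).
Reduce top mod 3: now compute (2/3).
Pull out 2: since 3 ≡ 3 (mod 8), (2/3) = -1.
Reached (1/3) = 1. Collecting the sign flips along the way, the symbol is -1.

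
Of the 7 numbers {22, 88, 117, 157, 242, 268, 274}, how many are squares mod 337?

3

(22/337) = -1 → non-residue.
(88/337) = -1 → non-residue.
(117/337) = +1 → QR.
(157/337) = -1 → non-residue.
(242/337) = +1 → QR.
(268/337) = -1 → non-residue.
(274/337) = +1 → QR.
Total quadratic residues among the 7: 3.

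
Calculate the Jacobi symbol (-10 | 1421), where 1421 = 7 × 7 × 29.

First reduce: -10 ≡ 1411 (mod 1421).
Reciprocity: 1411 ≡ 3 and 1421 ≡ 1 (mod 4), so (1411/1421) = +(1421/1411).
Reduce top mod 1411: now compute (10/1411).
Pull out 2: since 1411 ≡ 3 (mod 8), (2/1411) = -1.
Reciprocity: 5 ≡ 1 and 1411 ≡ 3 (mod 4), so (5/1411) = +(1411/5).
Reduce top mod 5: now compute (1/5).
Reached (1/5) = 1. Collecting the sign flips along the way, the symbol is -1.

-1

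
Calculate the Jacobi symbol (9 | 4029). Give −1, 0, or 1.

Reciprocity: 9 ≡ 1 and 4029 ≡ 1 (mod 4), so (9/4029) = +(4029/9).
Reduce top mod 9: now compute (6/9).
Pull out 2: since 9 ≡ 1 (mod 8), (2/9) = +1.
Reciprocity: 3 ≡ 3 and 9 ≡ 1 (mod 4), so (3/9) = +(9/3).
Reduce top mod 3: now compute (0/3).
Top reduces to 0: gcd > 1, so the symbol is 0.

0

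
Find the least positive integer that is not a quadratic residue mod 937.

5

(2/937) = +1, so 2 is a residue.
(3/937) = +1, so 3 is a residue.
(4/937) = +1, so 4 is a residue.
(5/937) = −1, so 5 is the smallest positive non-residue mod 937.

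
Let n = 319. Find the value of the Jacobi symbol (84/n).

Pull out 2^2: since 319 ≡ 7 (mod 8), (2/319) = +1, so (2/319)^2 = +1.
Reciprocity: 21 ≡ 1 and 319 ≡ 3 (mod 4), so (21/319) = +(319/21).
Reduce top mod 21: now compute (4/21).
Pull out 2^2: since 21 ≡ 5 (mod 8), (2/21) = -1, so (2/21)^2 = +1.
Reached (1/21) = 1. Collecting the sign flips along the way, the symbol is +1.

1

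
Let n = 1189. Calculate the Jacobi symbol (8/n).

-1

Pull out 2^3: since 1189 ≡ 5 (mod 8), (2/1189) = -1, so (2/1189)^3 = -1.
Reached (1/1189) = 1. Collecting the sign flips along the way, the symbol is -1.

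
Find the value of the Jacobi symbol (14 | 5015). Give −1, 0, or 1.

1

Pull out 2: since 5015 ≡ 7 (mod 8), (2/5015) = +1.
Reciprocity: 7 ≡ 3 and 5015 ≡ 3 (mod 4), so (7/5015) = −(5015/7).
Reduce top mod 7: now compute (3/7).
Reciprocity: 3 ≡ 3 and 7 ≡ 3 (mod 4), so (3/7) = −(7/3).
Reduce top mod 3: now compute (1/3).
Reached (1/3) = 1. Collecting the sign flips along the way, the symbol is +1.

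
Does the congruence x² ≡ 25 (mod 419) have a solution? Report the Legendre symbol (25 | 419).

1

Euler's criterion: (25/419) ≡ 25^209 (mod 419).
25^2 ≡ 206 (mod 419)
25^4 ≡ 117 (mod 419)
25^8 ≡ 281 (mod 419)
25^16 ≡ 189 (mod 419)
25^32 ≡ 106 (mod 419)
25^64 ≡ 342 (mod 419)
25^128 ≡ 63 (mod 419)
25^209 = 25^(128+64+16+1) ≡ 1 (mod 419).
Result is 1, so (25/419) = 1.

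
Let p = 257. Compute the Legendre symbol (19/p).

-1

Reciprocity: 19 ≡ 3 and 257 ≡ 1 (mod 4), so (19/257) = +(257/19).
Reduce top mod 19: now compute (10/19).
Pull out 2: since 19 ≡ 3 (mod 8), (2/19) = -1.
Reciprocity: 5 ≡ 1 and 19 ≡ 3 (mod 4), so (5/19) = +(19/5).
Reduce top mod 5: now compute (4/5).
Pull out 2^2: since 5 ≡ 5 (mod 8), (2/5) = -1, so (2/5)^2 = +1.
Reached (1/5) = 1. Collecting the sign flips along the way, the symbol is -1.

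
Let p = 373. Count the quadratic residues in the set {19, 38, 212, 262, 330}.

2

(19/373) = -1 → non-residue.
(38/373) = +1 → QR.
(212/373) = -1 → non-residue.
(262/373) = +1 → QR.
(330/373) = -1 → non-residue.
Total quadratic residues among the 5: 2.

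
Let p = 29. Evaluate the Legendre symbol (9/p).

Reciprocity: 9 ≡ 1 and 29 ≡ 1 (mod 4), so (9/29) = +(29/9).
Reduce top mod 9: now compute (2/9).
Pull out 2: since 9 ≡ 1 (mod 8), (2/9) = +1.
Reached (1/9) = 1. Collecting the sign flips along the way, the symbol is +1.

1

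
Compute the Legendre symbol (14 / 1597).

Pull out 2: since 1597 ≡ 5 (mod 8), (2/1597) = -1.
Reciprocity: 7 ≡ 3 and 1597 ≡ 1 (mod 4), so (7/1597) = +(1597/7).
Reduce top mod 7: now compute (1/7).
Reached (1/7) = 1. Collecting the sign flips along the way, the symbol is -1.

-1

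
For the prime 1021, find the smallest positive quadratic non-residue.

2

(2/1021) = −1, so 2 is the smallest positive non-residue mod 1021.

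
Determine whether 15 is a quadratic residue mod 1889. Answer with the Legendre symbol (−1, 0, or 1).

-1

Reciprocity: 15 ≡ 3 and 1889 ≡ 1 (mod 4), so (15/1889) = +(1889/15).
Reduce top mod 15: now compute (14/15).
Pull out 2: since 15 ≡ 7 (mod 8), (2/15) = +1.
Reciprocity: 7 ≡ 3 and 15 ≡ 3 (mod 4), so (7/15) = −(15/7).
Reduce top mod 7: now compute (1/7).
Reached (1/7) = 1. Collecting the sign flips along the way, the symbol is -1.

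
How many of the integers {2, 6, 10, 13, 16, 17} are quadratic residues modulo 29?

3

(2/29) = -1 → non-residue.
(6/29) = +1 → QR.
(10/29) = -1 → non-residue.
(13/29) = +1 → QR.
(16/29) = +1 → QR.
(17/29) = -1 → non-residue.
Total quadratic residues among the 6: 3.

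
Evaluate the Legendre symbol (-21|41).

1

Euler's criterion: (-21/41) ≡ 20^20 (mod 41).
20^2 ≡ 31 (mod 41)
20^4 ≡ 18 (mod 41)
20^8 ≡ 37 (mod 41)
20^16 ≡ 16 (mod 41)
20^20 = 20^(16+4) ≡ 1 (mod 41).
Result is 1, so (-21/41) = 1.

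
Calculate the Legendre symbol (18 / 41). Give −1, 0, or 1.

Pull out 2: since 41 ≡ 1 (mod 8), (2/41) = +1.
Reciprocity: 9 ≡ 1 and 41 ≡ 1 (mod 4), so (9/41) = +(41/9).
Reduce top mod 9: now compute (5/9).
Reciprocity: 5 ≡ 1 and 9 ≡ 1 (mod 4), so (5/9) = +(9/5).
Reduce top mod 5: now compute (4/5).
Pull out 2^2: since 5 ≡ 5 (mod 8), (2/5) = -1, so (2/5)^2 = +1.
Reached (1/5) = 1. Collecting the sign flips along the way, the symbol is +1.

1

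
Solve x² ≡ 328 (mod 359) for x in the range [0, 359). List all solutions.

Since 359 ≡ 3 (mod 4), a square root of 328 is 328^((359+1)/4) = 328^90 mod 359.
Repeated squaring: 328^2≡243, 328^4≡173, 328^8≡132, 328^16≡192, 328^32≡246, 328^64≡204 (mod 359).
328^90 = 328^(64+16+8+2) ≡ 317 (mod 359).
Check: 317² = 100489 ≡ 328 (mod 359). The two roots are 42 and 317.

42, 317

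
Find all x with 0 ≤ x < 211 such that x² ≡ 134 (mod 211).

61, 150

Since 211 ≡ 3 (mod 4), a square root of 134 is 134^((211+1)/4) = 134^53 mod 211.
Repeated squaring: 134^2≡21, 134^4≡19, 134^8≡150, 134^16≡134, 134^32≡21 (mod 211).
134^53 = 134^(32+16+4+1) ≡ 150 (mod 211).
Check: 150² = 22500 ≡ 134 (mod 211). The two roots are 61 and 150.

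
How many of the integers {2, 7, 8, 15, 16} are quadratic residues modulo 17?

(2/17) = +1 → QR.
(7/17) = -1 → non-residue.
(8/17) = +1 → QR.
(15/17) = +1 → QR.
(16/17) = +1 → QR.
Total quadratic residues among the 5: 4.

4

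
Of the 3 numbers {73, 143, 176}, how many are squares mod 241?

(73/241) = -1 → non-residue.
(143/241) = +1 → QR.
(176/241) = -1 → non-residue.
Total quadratic residues among the 3: 1.

1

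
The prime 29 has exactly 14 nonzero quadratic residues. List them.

Square k = 1,…,14 (k and 29−k give the same square):
1²=1, 2²=4, 3²=9, 4²=16, 5²=25, 6²≡7, 7²≡20, 8²≡6, 9²≡23, 10²≡13, 11²≡5, 12²≡28, 13²≡24, 14²≡22 (mod 29).
So the quadratic residues mod 29 are {1, 4, 5, 6, 7, 9, 13, 16, 20, 22, 23, 24, 25, 28}.

1,4,5,6,7,9,13,16,20,22,23,24,25,28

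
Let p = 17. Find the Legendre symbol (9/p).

1

Reciprocity: 9 ≡ 1 and 17 ≡ 1 (mod 4), so (9/17) = +(17/9).
Reduce top mod 9: now compute (8/9).
Pull out 2^3: since 9 ≡ 1 (mod 8), (2/9) = +1, so (2/9)^3 = +1.
Reached (1/9) = 1. Collecting the sign flips along the way, the symbol is +1.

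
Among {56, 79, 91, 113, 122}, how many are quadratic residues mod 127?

(56/127) = -1 → non-residue.
(79/127) = +1 → QR.
(91/127) = -1 → non-residue.
(113/127) = +1 → QR.
(122/127) = +1 → QR.
Total quadratic residues among the 5: 3.

3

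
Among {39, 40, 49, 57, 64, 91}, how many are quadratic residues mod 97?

(39/97) = -1 → non-residue.
(40/97) = -1 → non-residue.
(49/97) = +1 → QR.
(57/97) = -1 → non-residue.
(64/97) = +1 → QR.
(91/97) = +1 → QR.
Total quadratic residues among the 6: 3.

3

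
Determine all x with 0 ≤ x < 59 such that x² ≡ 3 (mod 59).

Since 59 ≡ 3 (mod 4), a square root of 3 is 3^((59+1)/4) = 3^15 mod 59.
Repeated squaring: 3^2≡9, 3^4≡22, 3^8≡12 (mod 59).
3^15 = 3^(8+4+2+1) ≡ 48 (mod 59).
Check: 48² = 2304 ≡ 3 (mod 59). The two roots are 11 and 48.

11, 48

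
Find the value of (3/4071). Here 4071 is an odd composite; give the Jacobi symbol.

0

Reciprocity: 3 ≡ 3 and 4071 ≡ 3 (mod 4), so (3/4071) = −(4071/3).
Reduce top mod 3: now compute (0/3).
Top reduces to 0: gcd > 1, so the symbol is 0.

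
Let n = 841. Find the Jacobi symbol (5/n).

Reciprocity: 5 ≡ 1 and 841 ≡ 1 (mod 4), so (5/841) = +(841/5).
Reduce top mod 5: now compute (1/5).
Reached (1/5) = 1. Collecting the sign flips along the way, the symbol is +1.

1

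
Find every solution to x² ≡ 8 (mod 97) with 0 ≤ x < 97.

28, 69

97 ≡ 1 (mod 4), so we find a root by search.
Trying successive values, 28² = 784 ≡ 8 (mod 97). The other root is 97 − 28 = 69.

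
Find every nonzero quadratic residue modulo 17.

1,2,4,8,9,13,15,16

Square k = 1,…,8 (k and 17−k give the same square):
1²=1, 2²=4, 3²=9, 4²=16, 5²≡8, 6²≡2, 7²≡15, 8²≡13 (mod 17).
So the quadratic residues mod 17 are {1, 2, 4, 8, 9, 13, 15, 16}.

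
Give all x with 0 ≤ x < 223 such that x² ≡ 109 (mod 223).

Since 223 ≡ 3 (mod 4), a square root of 109 is 109^((223+1)/4) = 109^56 mod 223.
Repeated squaring: 109^2≡62, 109^4≡53, 109^8≡133, 109^16≡72, 109^32≡55 (mod 223).
109^56 = 109^(32+16+8) ≡ 177 (mod 223).
Check: 177² = 31329 ≡ 109 (mod 223). The two roots are 46 and 177.

46, 177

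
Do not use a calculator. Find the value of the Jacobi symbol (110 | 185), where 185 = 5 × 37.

Pull out 2: since 185 ≡ 1 (mod 8), (2/185) = +1.
Reciprocity: 55 ≡ 3 and 185 ≡ 1 (mod 4), so (55/185) = +(185/55).
Reduce top mod 55: now compute (20/55).
Pull out 2^2: since 55 ≡ 7 (mod 8), (2/55) = +1, so (2/55)^2 = +1.
Reciprocity: 5 ≡ 1 and 55 ≡ 3 (mod 4), so (5/55) = +(55/5).
Reduce top mod 5: now compute (0/5).
Top reduces to 0: gcd > 1, so the symbol is 0.

0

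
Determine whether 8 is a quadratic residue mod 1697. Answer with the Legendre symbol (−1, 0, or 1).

Pull out 2^3: since 1697 ≡ 1 (mod 8), (2/1697) = +1, so (2/1697)^3 = +1.
Reached (1/1697) = 1. Collecting the sign flips along the way, the symbol is +1.

1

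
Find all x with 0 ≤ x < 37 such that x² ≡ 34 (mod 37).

37 ≡ 1 (mod 4), so we find a root by search.
Trying successive values, 16² = 256 ≡ 34 (mod 37). The other root is 37 − 16 = 21.

16, 21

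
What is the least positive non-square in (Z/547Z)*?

2

(2/547) = −1, so 2 is the smallest positive non-residue mod 547.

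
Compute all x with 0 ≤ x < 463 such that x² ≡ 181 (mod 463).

174, 289

Since 463 ≡ 3 (mod 4), a square root of 181 is 181^((463+1)/4) = 181^116 mod 463.
Repeated squaring: 181^2≡351, 181^4≡43, 181^8≡460, 181^16≡9, 181^32≡81, 181^64≡79 (mod 463).
181^116 = 181^(64+32+16+4) ≡ 289 (mod 463).
Check: 289² = 83521 ≡ 181 (mod 463). The two roots are 174 and 289.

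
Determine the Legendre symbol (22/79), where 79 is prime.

Pull out 2: since 79 ≡ 7 (mod 8), (2/79) = +1.
Reciprocity: 11 ≡ 3 and 79 ≡ 3 (mod 4), so (11/79) = −(79/11).
Reduce top mod 11: now compute (2/11).
Pull out 2: since 11 ≡ 3 (mod 8), (2/11) = -1.
Reached (1/11) = 1. Collecting the sign flips along the way, the symbol is +1.

1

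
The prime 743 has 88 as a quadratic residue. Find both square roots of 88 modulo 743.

250, 493

Since 743 ≡ 3 (mod 4), a square root of 88 is 88^((743+1)/4) = 88^186 mod 743.
Repeated squaring: 88^2≡314, 88^4≡520, 88^8≡691, 88^16≡475, 88^32≡496, 88^64≡83, 88^128≡202 (mod 743).
88^186 = 88^(128+32+16+8+2) ≡ 493 (mod 743).
Check: 493² = 243049 ≡ 88 (mod 743). The two roots are 250 and 493.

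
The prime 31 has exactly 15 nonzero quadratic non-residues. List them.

3,6,11,12,13,15,17,21,22,23,24,26,27,29,30

Square k = 1,…,15 (k and 31−k give the same square):
1²=1, 2²=4, 3²=9, 4²=16, 5²=25, 6²≡5, 7²≡18, 8²≡2, 9²≡19, 10²≡7, 11²≡28, 12²≡20, 13²≡14, 14²≡10, 15²≡8 (mod 31).
The residues are {1, 2, 4, 5, 7, 8, 9, 10, 14, 16, 18, 19, 20, 25, 28}; the non-residues are the remaining 15 nonzero classes.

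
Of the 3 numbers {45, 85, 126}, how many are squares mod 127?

(45/127) = -1 → non-residue.
(85/127) = -1 → non-residue.
(126/127) = -1 → non-residue.
Total quadratic residues among the 3: 0.

0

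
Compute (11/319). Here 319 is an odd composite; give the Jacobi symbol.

Reciprocity: 11 ≡ 3 and 319 ≡ 3 (mod 4), so (11/319) = −(319/11).
Reduce top mod 11: now compute (0/11).
Top reduces to 0: gcd > 1, so the symbol is 0.

0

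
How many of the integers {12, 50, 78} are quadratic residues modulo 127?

1

(12/127) = -1 → non-residue.
(50/127) = +1 → QR.
(78/127) = -1 → non-residue.
Total quadratic residues among the 3: 1.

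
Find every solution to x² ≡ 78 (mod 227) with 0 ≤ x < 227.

Since 227 ≡ 3 (mod 4), a square root of 78 is 78^((227+1)/4) = 78^57 mod 227.
Repeated squaring: 78^2≡182, 78^4≡209, 78^8≡97, 78^16≡102, 78^32≡189 (mod 227).
78^57 = 78^(32+16+8+1) ≡ 87 (mod 227).
Check: 87² = 7569 ≡ 78 (mod 227). The two roots are 87 and 140.

87, 140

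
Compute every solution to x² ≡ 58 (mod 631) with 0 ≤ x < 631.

62, 569

Since 631 ≡ 3 (mod 4), a square root of 58 is 58^((631+1)/4) = 58^158 mod 631.
Repeated squaring: 58^2≡209, 58^4≡142, 58^8≡603, 58^16≡153, 58^32≡62, 58^64≡58, 58^128≡209 (mod 631).
58^158 = 58^(128+16+8+4+2) ≡ 62 (mod 631).
Check: 62² = 3844 ≡ 58 (mod 631). The two roots are 62 and 569.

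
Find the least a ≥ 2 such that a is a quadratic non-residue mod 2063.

(2/2063) = +1, so 2 is a residue.
(3/2063) = +1, so 3 is a residue.
(4/2063) = +1, so 4 is a residue.
(5/2063) = −1, so 5 is the smallest positive non-residue mod 2063.

5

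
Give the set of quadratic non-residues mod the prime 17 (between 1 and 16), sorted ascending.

3,5,6,7,10,11,12,14

Square k = 1,…,8 (k and 17−k give the same square):
1²=1, 2²=4, 3²=9, 4²=16, 5²≡8, 6²≡2, 7²≡15, 8²≡13 (mod 17).
The residues are {1, 2, 4, 8, 9, 13, 15, 16}; the non-residues are the remaining 8 nonzero classes.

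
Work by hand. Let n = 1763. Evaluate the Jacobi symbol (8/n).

-1

Pull out 2^3: since 1763 ≡ 3 (mod 8), (2/1763) = -1, so (2/1763)^3 = -1.
Reached (1/1763) = 1. Collecting the sign flips along the way, the symbol is -1.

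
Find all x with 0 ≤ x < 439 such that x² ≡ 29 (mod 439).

Since 439 ≡ 3 (mod 4), a square root of 29 is 29^((439+1)/4) = 29^110 mod 439.
Repeated squaring: 29^2≡402, 29^4≡52, 29^8≡70, 29^16≡71, 29^32≡212, 29^64≡166 (mod 439).
29^110 = 29^(64+32+8+4+2) ≡ 111 (mod 439).
Check: 111² = 12321 ≡ 29 (mod 439). The two roots are 111 and 328.

111, 328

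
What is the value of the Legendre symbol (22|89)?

Pull out 2: since 89 ≡ 1 (mod 8), (2/89) = +1.
Reciprocity: 11 ≡ 3 and 89 ≡ 1 (mod 4), so (11/89) = +(89/11).
Reduce top mod 11: now compute (1/11).
Reached (1/11) = 1. Collecting the sign flips along the way, the symbol is +1.

1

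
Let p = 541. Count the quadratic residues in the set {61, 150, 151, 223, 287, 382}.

(61/541) = -1 → non-residue.
(150/541) = -1 → non-residue.
(151/541) = +1 → QR.
(223/541) = -1 → non-residue.
(287/541) = +1 → QR.
(382/541) = +1 → QR.
Total quadratic residues among the 6: 3.

3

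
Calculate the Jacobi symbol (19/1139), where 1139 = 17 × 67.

1

Reciprocity: 19 ≡ 3 and 1139 ≡ 3 (mod 4), so (19/1139) = −(1139/19).
Reduce top mod 19: now compute (18/19).
Pull out 2: since 19 ≡ 3 (mod 8), (2/19) = -1.
Reciprocity: 9 ≡ 1 and 19 ≡ 3 (mod 4), so (9/19) = +(19/9).
Reduce top mod 9: now compute (1/9).
Reached (1/9) = 1. Collecting the sign flips along the way, the symbol is +1.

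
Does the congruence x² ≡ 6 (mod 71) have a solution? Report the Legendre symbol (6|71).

Euler's criterion: (6/71) ≡ 6^35 (mod 71).
6^2 ≡ 36 (mod 71)
6^4 ≡ 18 (mod 71)
6^8 ≡ 40 (mod 71)
6^16 ≡ 38 (mod 71)
6^32 ≡ 24 (mod 71)
6^35 = 6^(32+2+1) ≡ 1 (mod 71).
Result is 1, so (6/71) = 1.

1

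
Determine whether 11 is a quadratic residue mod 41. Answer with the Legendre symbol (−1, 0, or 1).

-1

Reciprocity: 11 ≡ 3 and 41 ≡ 1 (mod 4), so (11/41) = +(41/11).
Reduce top mod 11: now compute (8/11).
Pull out 2^3: since 11 ≡ 3 (mod 8), (2/11) = -1, so (2/11)^3 = -1.
Reached (1/11) = 1. Collecting the sign flips along the way, the symbol is -1.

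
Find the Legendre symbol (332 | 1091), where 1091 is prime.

-1

Pull out 2^2: since 1091 ≡ 3 (mod 8), (2/1091) = -1, so (2/1091)^2 = +1.
Reciprocity: 83 ≡ 3 and 1091 ≡ 3 (mod 4), so (83/1091) = −(1091/83).
Reduce top mod 83: now compute (12/83).
Pull out 2^2: since 83 ≡ 3 (mod 8), (2/83) = -1, so (2/83)^2 = +1.
Reciprocity: 3 ≡ 3 and 83 ≡ 3 (mod 4), so (3/83) = −(83/3).
Reduce top mod 3: now compute (2/3).
Pull out 2: since 3 ≡ 3 (mod 8), (2/3) = -1.
Reached (1/3) = 1. Collecting the sign flips along the way, the symbol is -1.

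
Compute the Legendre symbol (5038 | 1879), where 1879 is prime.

First reduce: 5038 ≡ 1280 (mod 1879).
Pull out 2^8: since 1879 ≡ 7 (mod 8), (2/1879) = +1, so (2/1879)^8 = +1.
Reciprocity: 5 ≡ 1 and 1879 ≡ 3 (mod 4), so (5/1879) = +(1879/5).
Reduce top mod 5: now compute (4/5).
Pull out 2^2: since 5 ≡ 5 (mod 8), (2/5) = -1, so (2/5)^2 = +1.
Reached (1/5) = 1. Collecting the sign flips along the way, the symbol is +1.

1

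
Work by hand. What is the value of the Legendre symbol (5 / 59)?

1

Reciprocity: 5 ≡ 1 and 59 ≡ 3 (mod 4), so (5/59) = +(59/5).
Reduce top mod 5: now compute (4/5).
Pull out 2^2: since 5 ≡ 5 (mod 8), (2/5) = -1, so (2/5)^2 = +1.
Reached (1/5) = 1. Collecting the sign flips along the way, the symbol is +1.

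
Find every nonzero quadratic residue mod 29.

Square k = 1,…,14 (k and 29−k give the same square):
1²=1, 2²=4, 3²=9, 4²=16, 5²=25, 6²≡7, 7²≡20, 8²≡6, 9²≡23, 10²≡13, 11²≡5, 12²≡28, 13²≡24, 14²≡22 (mod 29).
So the quadratic residues mod 29 are {1, 4, 5, 6, 7, 9, 13, 16, 20, 22, 23, 24, 25, 28}.

1,4,5,6,7,9,13,16,20,22,23,24,25,28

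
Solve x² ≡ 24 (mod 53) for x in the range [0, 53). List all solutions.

53 ≡ 1 (mod 4), so we find a root by search.
Trying successive values, 17² = 289 ≡ 24 (mod 53). The other root is 53 − 17 = 36.

17, 36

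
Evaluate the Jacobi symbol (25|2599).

1

Reciprocity: 25 ≡ 1 and 2599 ≡ 3 (mod 4), so (25/2599) = +(2599/25).
Reduce top mod 25: now compute (24/25).
Pull out 2^3: since 25 ≡ 1 (mod 8), (2/25) = +1, so (2/25)^3 = +1.
Reciprocity: 3 ≡ 3 and 25 ≡ 1 (mod 4), so (3/25) = +(25/3).
Reduce top mod 3: now compute (1/3).
Reached (1/3) = 1. Collecting the sign flips along the way, the symbol is +1.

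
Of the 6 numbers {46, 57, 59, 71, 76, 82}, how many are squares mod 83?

1

(46/83) = -1 → non-residue.
(57/83) = -1 → non-residue.
(59/83) = +1 → QR.
(71/83) = -1 → non-residue.
(76/83) = -1 → non-residue.
(82/83) = -1 → non-residue.
Total quadratic residues among the 6: 1.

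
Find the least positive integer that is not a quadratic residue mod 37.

2

(2/37) = −1, so 2 is the smallest positive non-residue mod 37.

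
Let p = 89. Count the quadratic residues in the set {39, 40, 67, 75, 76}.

(39/89) = +1 → QR.
(40/89) = +1 → QR.
(67/89) = +1 → QR.
(75/89) = -1 → non-residue.
(76/89) = -1 → non-residue.
Total quadratic residues among the 5: 3.

3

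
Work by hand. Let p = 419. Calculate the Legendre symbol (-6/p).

1

Euler's criterion: (-6/419) ≡ 413^209 (mod 419).
413^2 ≡ 36 (mod 419)
413^4 ≡ 39 (mod 419)
413^8 ≡ 264 (mod 419)
413^16 ≡ 142 (mod 419)
413^32 ≡ 52 (mod 419)
413^64 ≡ 190 (mod 419)
413^128 ≡ 66 (mod 419)
413^209 = 413^(128+64+16+1) ≡ 1 (mod 419).
Result is 1, so (-6/419) = 1.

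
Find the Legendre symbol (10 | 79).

1

Euler's criterion: (10/79) ≡ 10^39 (mod 79).
10^2 ≡ 21 (mod 79)
10^4 ≡ 46 (mod 79)
10^8 ≡ 62 (mod 79)
10^16 ≡ 52 (mod 79)
10^32 ≡ 18 (mod 79)
10^39 = 10^(32+4+2+1) ≡ 1 (mod 79).
Result is 1, so (10/79) = 1.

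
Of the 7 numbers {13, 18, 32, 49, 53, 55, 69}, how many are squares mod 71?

(13/71) = -1 → non-residue.
(18/71) = +1 → QR.
(32/71) = +1 → QR.
(49/71) = +1 → QR.
(53/71) = -1 → non-residue.
(55/71) = -1 → non-residue.
(69/71) = -1 → non-residue.
Total quadratic residues among the 7: 3.

3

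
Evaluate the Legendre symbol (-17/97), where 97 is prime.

-1

Euler's criterion: (-17/97) ≡ 80^48 (mod 97).
80^2 ≡ 95 (mod 97)
80^4 ≡ 4 (mod 97)
80^8 ≡ 16 (mod 97)
80^16 ≡ 62 (mod 97)
80^32 ≡ 61 (mod 97)
80^48 = 80^(32+16) ≡ 96 (mod 97).
Result is 96 ≡ −1, so (-17/97) = −1.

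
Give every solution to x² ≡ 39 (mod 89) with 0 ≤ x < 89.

22, 67

89 ≡ 1 (mod 4), so we find a root by search.
Trying successive values, 22² = 484 ≡ 39 (mod 89). The other root is 89 − 22 = 67.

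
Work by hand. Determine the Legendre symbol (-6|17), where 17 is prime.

First reduce: -6 ≡ 11 (mod 17).
Reciprocity: 11 ≡ 3 and 17 ≡ 1 (mod 4), so (11/17) = +(17/11).
Reduce top mod 11: now compute (6/11).
Pull out 2: since 11 ≡ 3 (mod 8), (2/11) = -1.
Reciprocity: 3 ≡ 3 and 11 ≡ 3 (mod 4), so (3/11) = −(11/3).
Reduce top mod 3: now compute (2/3).
Pull out 2: since 3 ≡ 3 (mod 8), (2/3) = -1.
Reached (1/3) = 1. Collecting the sign flips along the way, the symbol is -1.

-1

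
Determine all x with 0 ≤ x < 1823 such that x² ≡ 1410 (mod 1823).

Since 1823 ≡ 3 (mod 4), a square root of 1410 is 1410^((1823+1)/4) = 1410^456 mod 1823.
Repeated squaring: 1410^2≡1030, 1410^4≡1737, 1410^8≡104, 1410^16≡1701, 1410^32≡300, 1410^64≡673, 1410^128≡825, 1410^256≡646 (mod 1823).
1410^456 = 1410^(256+128+64+8) ≡ 1285 (mod 1823).
Check: 1285² = 1651225 ≡ 1410 (mod 1823). The two roots are 538 and 1285.

538, 1285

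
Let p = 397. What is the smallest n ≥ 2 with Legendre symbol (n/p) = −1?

2

(2/397) = −1, so 2 is the smallest positive non-residue mod 397.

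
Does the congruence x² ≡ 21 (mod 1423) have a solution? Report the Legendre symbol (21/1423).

1

Reciprocity: 21 ≡ 1 and 1423 ≡ 3 (mod 4), so (21/1423) = +(1423/21).
Reduce top mod 21: now compute (16/21).
Pull out 2^4: since 21 ≡ 5 (mod 8), (2/21) = -1, so (2/21)^4 = +1.
Reached (1/21) = 1. Collecting the sign flips along the way, the symbol is +1.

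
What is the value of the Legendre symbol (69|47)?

Euler's criterion: (69/47) ≡ 22^23 (mod 47).
22^2 ≡ 14 (mod 47)
22^4 ≡ 8 (mod 47)
22^8 ≡ 17 (mod 47)
22^16 ≡ 7 (mod 47)
22^23 = 22^(16+4+2+1) ≡ 46 (mod 47).
Result is 46 ≡ −1, so (69/47) = −1.

-1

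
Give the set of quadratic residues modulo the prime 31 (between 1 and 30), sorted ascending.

1,2,4,5,7,8,9,10,14,16,18,19,20,25,28

Square k = 1,…,15 (k and 31−k give the same square):
1²=1, 2²=4, 3²=9, 4²=16, 5²=25, 6²≡5, 7²≡18, 8²≡2, 9²≡19, 10²≡7, 11²≡28, 12²≡20, 13²≡14, 14²≡10, 15²≡8 (mod 31).
So the quadratic residues mod 31 are {1, 2, 4, 5, 7, 8, 9, 10, 14, 16, 18, 19, 20, 25, 28}.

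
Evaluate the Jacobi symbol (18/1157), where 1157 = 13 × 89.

Pull out 2: since 1157 ≡ 5 (mod 8), (2/1157) = -1.
Reciprocity: 9 ≡ 1 and 1157 ≡ 1 (mod 4), so (9/1157) = +(1157/9).
Reduce top mod 9: now compute (5/9).
Reciprocity: 5 ≡ 1 and 9 ≡ 1 (mod 4), so (5/9) = +(9/5).
Reduce top mod 5: now compute (4/5).
Pull out 2^2: since 5 ≡ 5 (mod 8), (2/5) = -1, so (2/5)^2 = +1.
Reached (1/5) = 1. Collecting the sign flips along the way, the symbol is -1.

-1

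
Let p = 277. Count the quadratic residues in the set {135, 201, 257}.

(135/277) = -1 → non-residue.
(201/277) = +1 → QR.
(257/277) = -1 → non-residue.
Total quadratic residues among the 3: 1.

1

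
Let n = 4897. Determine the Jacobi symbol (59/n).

0

Reciprocity: 59 ≡ 3 and 4897 ≡ 1 (mod 4), so (59/4897) = +(4897/59).
Reduce top mod 59: now compute (0/59).
Top reduces to 0: gcd > 1, so the symbol is 0.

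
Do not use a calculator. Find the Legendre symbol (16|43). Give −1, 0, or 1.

Euler's criterion: (16/43) ≡ 16^21 (mod 43).
16^2 ≡ 41 (mod 43)
16^4 ≡ 4 (mod 43)
16^8 ≡ 16 (mod 43)
16^16 ≡ 41 (mod 43)
16^21 = 16^(16+4+1) ≡ 1 (mod 43).
Result is 1, so (16/43) = 1.

1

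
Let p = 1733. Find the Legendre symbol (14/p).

Pull out 2: since 1733 ≡ 5 (mod 8), (2/1733) = -1.
Reciprocity: 7 ≡ 3 and 1733 ≡ 1 (mod 4), so (7/1733) = +(1733/7).
Reduce top mod 7: now compute (4/7).
Pull out 2^2: since 7 ≡ 7 (mod 8), (2/7) = +1, so (2/7)^2 = +1.
Reached (1/7) = 1. Collecting the sign flips along the way, the symbol is -1.

-1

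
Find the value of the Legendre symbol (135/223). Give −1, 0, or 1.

1

Reciprocity: 135 ≡ 3 and 223 ≡ 3 (mod 4), so (135/223) = −(223/135).
Reduce top mod 135: now compute (88/135).
Pull out 2^3: since 135 ≡ 7 (mod 8), (2/135) = +1, so (2/135)^3 = +1.
Reciprocity: 11 ≡ 3 and 135 ≡ 3 (mod 4), so (11/135) = −(135/11).
Reduce top mod 11: now compute (3/11).
Reciprocity: 3 ≡ 3 and 11 ≡ 3 (mod 4), so (3/11) = −(11/3).
Reduce top mod 3: now compute (2/3).
Pull out 2: since 3 ≡ 3 (mod 8), (2/3) = -1.
Reached (1/3) = 1. Collecting the sign flips along the way, the symbol is +1.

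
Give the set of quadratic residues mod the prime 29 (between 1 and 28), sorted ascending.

1, 4, 5, 6, 7, 9, 13, 16, 20, 22, 23, 24, 25, 28

Square k = 1,…,14 (k and 29−k give the same square):
1²=1, 2²=4, 3²=9, 4²=16, 5²=25, 6²≡7, 7²≡20, 8²≡6, 9²≡23, 10²≡13, 11²≡5, 12²≡28, 13²≡24, 14²≡22 (mod 29).
So the quadratic residues mod 29 are {1, 4, 5, 6, 7, 9, 13, 16, 20, 22, 23, 24, 25, 28}.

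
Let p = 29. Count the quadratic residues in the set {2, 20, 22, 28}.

(2/29) = -1 → non-residue.
(20/29) = +1 → QR.
(22/29) = +1 → QR.
(28/29) = +1 → QR.
Total quadratic residues among the 4: 3.

3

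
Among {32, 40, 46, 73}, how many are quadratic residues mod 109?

2

(32/109) = -1 → non-residue.
(40/109) = -1 → non-residue.
(46/109) = +1 → QR.
(73/109) = +1 → QR.
Total quadratic residues among the 4: 2.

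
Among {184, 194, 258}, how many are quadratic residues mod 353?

2

(184/353) = +1 → QR.
(194/353) = +1 → QR.
(258/353) = -1 → non-residue.
Total quadratic residues among the 3: 2.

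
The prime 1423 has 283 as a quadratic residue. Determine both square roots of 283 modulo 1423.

417, 1006

Since 1423 ≡ 3 (mod 4), a square root of 283 is 283^((1423+1)/4) = 283^356 mod 1423.
Repeated squaring: 283^2≡401, 283^4≡2, 283^8≡4, 283^16≡16, 283^32≡256, 283^64≡78, 283^128≡392, 283^256≡1403 (mod 1423).
283^356 = 283^(256+64+32+4) ≡ 1006 (mod 1423).
Check: 1006² = 1012036 ≡ 283 (mod 1423). The two roots are 417 and 1006.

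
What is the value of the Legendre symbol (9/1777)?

1

Reciprocity: 9 ≡ 1 and 1777 ≡ 1 (mod 4), so (9/1777) = +(1777/9).
Reduce top mod 9: now compute (4/9).
Pull out 2^2: since 9 ≡ 1 (mod 8), (2/9) = +1, so (2/9)^2 = +1.
Reached (1/9) = 1. Collecting the sign flips along the way, the symbol is +1.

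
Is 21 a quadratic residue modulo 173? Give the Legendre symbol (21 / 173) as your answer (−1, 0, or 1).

Reciprocity: 21 ≡ 1 and 173 ≡ 1 (mod 4), so (21/173) = +(173/21).
Reduce top mod 21: now compute (5/21).
Reciprocity: 5 ≡ 1 and 21 ≡ 1 (mod 4), so (5/21) = +(21/5).
Reduce top mod 5: now compute (1/5).
Reached (1/5) = 1. Collecting the sign flips along the way, the symbol is +1.

1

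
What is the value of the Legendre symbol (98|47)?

1

Euler's criterion: (98/47) ≡ 4^23 (mod 47).
4^2 ≡ 16 (mod 47)
4^4 ≡ 21 (mod 47)
4^8 ≡ 18 (mod 47)
4^16 ≡ 42 (mod 47)
4^23 = 4^(16+4+2+1) ≡ 1 (mod 47).
Result is 1, so (98/47) = 1.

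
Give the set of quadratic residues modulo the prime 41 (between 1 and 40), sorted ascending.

1 2 4 5 8 9 10 16 18 20 21 23 25 31 32 33 36 37 39 40

Square k = 1,…,20 (k and 41−k give the same square):
1²=1, 2²=4, 3²=9, 4²=16, 5²=25, 6²=36, 7²≡8, 8²≡23, 9²≡40, 10²≡18, 11²≡39, 12²≡21, 13²≡5, 14²≡32, 15²≡20, 16²≡10, 17²≡2, 18²≡37, 19²≡33, 20²≡31 (mod 41).
So the quadratic residues mod 41 are {1, 2, 4, 5, 8, 9, 10, 16, 18, 20, 21, 23, 25, 31, 32, 33, 36, 37, 39, 40}.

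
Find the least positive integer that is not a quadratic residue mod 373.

(2/373) = −1, so 2 is the smallest positive non-residue mod 373.

2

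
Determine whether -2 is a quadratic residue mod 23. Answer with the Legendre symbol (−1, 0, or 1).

-1

Euler's criterion: (-2/23) ≡ 21^11 (mod 23).
21^2 ≡ 4 (mod 23)
21^4 ≡ 16 (mod 23)
21^8 ≡ 3 (mod 23)
21^11 = 21^(8+2+1) ≡ 22 (mod 23).
Result is 22 ≡ −1, so (-2/23) = −1.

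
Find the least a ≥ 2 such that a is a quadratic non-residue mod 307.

(2/307) = −1, so 2 is the smallest positive non-residue mod 307.

2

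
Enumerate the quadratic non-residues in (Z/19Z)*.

Square k = 1,…,9 (k and 19−k give the same square):
1²=1, 2²=4, 3²=9, 4²=16, 5²≡6, 6²≡17, 7²≡11, 8²≡7, 9²≡5 (mod 19).
The residues are {1, 4, 5, 6, 7, 9, 11, 16, 17}; the non-residues are the remaining 9 nonzero classes.

2, 3, 8, 10, 12, 13, 14, 15, 18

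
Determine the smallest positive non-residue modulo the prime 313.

(2/313) = +1, so 2 is a residue.
(3/313) = +1, so 3 is a residue.
(4/313) = +1, so 4 is a residue.
(5/313) = −1, so 5 is the smallest positive non-residue mod 313.

5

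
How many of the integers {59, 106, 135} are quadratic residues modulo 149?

(59/149) = -1 → non-residue.
(106/149) = -1 → non-residue.
(135/149) = -1 → non-residue.
Total quadratic residues among the 3: 0.

0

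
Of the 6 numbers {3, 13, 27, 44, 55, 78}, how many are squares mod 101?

2

(3/101) = -1 → non-residue.
(13/101) = +1 → QR.
(27/101) = -1 → non-residue.
(44/101) = -1 → non-residue.
(55/101) = -1 → non-residue.
(78/101) = +1 → QR.
Total quadratic residues among the 6: 2.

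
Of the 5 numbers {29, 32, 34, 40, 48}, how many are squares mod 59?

2

(29/59) = +1 → QR.
(32/59) = -1 → non-residue.
(34/59) = -1 → non-residue.
(40/59) = -1 → non-residue.
(48/59) = +1 → QR.
Total quadratic residues among the 5: 2.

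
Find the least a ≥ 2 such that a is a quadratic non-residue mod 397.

(2/397) = −1, so 2 is the smallest positive non-residue mod 397.

2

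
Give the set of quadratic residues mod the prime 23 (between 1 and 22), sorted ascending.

Square k = 1,…,11 (k and 23−k give the same square):
1²=1, 2²=4, 3²=9, 4²=16, 5²≡2, 6²≡13, 7²≡3, 8²≡18, 9²≡12, 10²≡8, 11²≡6 (mod 23).
So the quadratic residues mod 23 are {1, 2, 3, 4, 6, 8, 9, 12, 13, 16, 18}.

1 2 3 4 6 8 9 12 13 16 18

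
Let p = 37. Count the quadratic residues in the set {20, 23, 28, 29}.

1

(20/37) = -1 → non-residue.
(23/37) = -1 → non-residue.
(28/37) = +1 → QR.
(29/37) = -1 → non-residue.
Total quadratic residues among the 4: 1.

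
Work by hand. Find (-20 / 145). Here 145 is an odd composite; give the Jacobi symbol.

0

First reduce: -20 ≡ 125 (mod 145).
Reciprocity: 125 ≡ 1 and 145 ≡ 1 (mod 4), so (125/145) = +(145/125).
Reduce top mod 125: now compute (20/125).
Pull out 2^2: since 125 ≡ 5 (mod 8), (2/125) = -1, so (2/125)^2 = +1.
Reciprocity: 5 ≡ 1 and 125 ≡ 1 (mod 4), so (5/125) = +(125/5).
Reduce top mod 5: now compute (0/5).
Top reduces to 0: gcd > 1, so the symbol is 0.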